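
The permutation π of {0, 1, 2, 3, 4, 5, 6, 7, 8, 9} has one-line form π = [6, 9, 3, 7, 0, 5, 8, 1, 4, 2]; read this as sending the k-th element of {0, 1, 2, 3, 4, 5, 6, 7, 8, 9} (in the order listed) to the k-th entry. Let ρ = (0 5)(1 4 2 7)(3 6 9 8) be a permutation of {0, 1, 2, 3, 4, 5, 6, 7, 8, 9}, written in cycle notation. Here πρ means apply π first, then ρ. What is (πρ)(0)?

9

First apply π: π(0) = 6, then ρ(6) = 9. Thus (πρ)(0) = 9.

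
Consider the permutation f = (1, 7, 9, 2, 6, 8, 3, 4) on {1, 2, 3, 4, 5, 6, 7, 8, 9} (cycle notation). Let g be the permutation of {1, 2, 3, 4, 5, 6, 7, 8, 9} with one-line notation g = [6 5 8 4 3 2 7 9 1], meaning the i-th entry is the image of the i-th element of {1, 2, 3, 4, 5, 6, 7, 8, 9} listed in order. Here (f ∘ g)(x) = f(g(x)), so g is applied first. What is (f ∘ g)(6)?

First apply g: g(6) = 2, then f(2) = 6. Thus (f ∘ g)(6) = 6.

6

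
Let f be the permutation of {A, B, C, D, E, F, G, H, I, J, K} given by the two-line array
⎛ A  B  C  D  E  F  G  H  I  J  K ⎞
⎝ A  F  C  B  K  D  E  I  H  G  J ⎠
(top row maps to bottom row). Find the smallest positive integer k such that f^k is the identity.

The disjoint-cycle form of f has cycle lengths 4, 3, 2, 1, 1.
The order of f is the least common multiple of its cycle lengths: lcm(4, 3, 2) = 12.

12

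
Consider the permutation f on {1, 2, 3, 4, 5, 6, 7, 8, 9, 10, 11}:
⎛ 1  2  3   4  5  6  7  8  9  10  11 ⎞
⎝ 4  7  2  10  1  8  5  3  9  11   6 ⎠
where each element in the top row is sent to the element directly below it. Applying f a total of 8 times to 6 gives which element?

Tracing 6 → 8 → … returns to 6 after 10 steps, so 6 lies in a 10-cycle (1, 4, 10, 11, 6, 8, 3, 2, 7, 5).
Stepping 8 places around the cycle: 6 → 8 → 3 → 2 → 7 → 5 → 1 → 4 → 10.

10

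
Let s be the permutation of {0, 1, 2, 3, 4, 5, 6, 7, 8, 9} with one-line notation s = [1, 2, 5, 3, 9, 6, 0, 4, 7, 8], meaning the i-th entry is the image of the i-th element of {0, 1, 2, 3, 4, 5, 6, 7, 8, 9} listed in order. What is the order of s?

20

Writing s as disjoint cycles, the cycle lengths are 5, 4, 1.
The order is lcm(5, 4) = 20.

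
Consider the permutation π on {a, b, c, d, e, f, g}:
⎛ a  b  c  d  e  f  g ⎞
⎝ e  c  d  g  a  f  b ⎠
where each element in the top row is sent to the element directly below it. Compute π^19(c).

Tracing c → d → … returns to c after 4 steps, so c lies in a 4-cycle (b c d g).
Powers repeat with period 4 on this cycle, and 19 mod 4 = 3, so π^19(c) = π^3(c).
Advancing 3 steps from c: c → d → g → b.

b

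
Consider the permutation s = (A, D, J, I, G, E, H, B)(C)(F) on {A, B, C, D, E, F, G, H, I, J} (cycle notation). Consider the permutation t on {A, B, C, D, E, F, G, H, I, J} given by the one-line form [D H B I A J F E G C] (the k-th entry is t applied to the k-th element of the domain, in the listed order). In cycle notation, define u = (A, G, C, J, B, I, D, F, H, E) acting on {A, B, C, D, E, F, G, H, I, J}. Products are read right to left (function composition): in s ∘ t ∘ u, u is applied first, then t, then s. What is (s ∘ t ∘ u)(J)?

Apply the permutations in order: u(J) = B, then t(B) = H, then s(H) = B. So (s ∘ t ∘ u)(J) = B.

B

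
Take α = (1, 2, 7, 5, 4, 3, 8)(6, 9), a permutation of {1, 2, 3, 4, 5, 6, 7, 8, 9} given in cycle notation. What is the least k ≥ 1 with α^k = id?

14

The cycle type of α is (7, 2).
The order is lcm(7, 2) = 14.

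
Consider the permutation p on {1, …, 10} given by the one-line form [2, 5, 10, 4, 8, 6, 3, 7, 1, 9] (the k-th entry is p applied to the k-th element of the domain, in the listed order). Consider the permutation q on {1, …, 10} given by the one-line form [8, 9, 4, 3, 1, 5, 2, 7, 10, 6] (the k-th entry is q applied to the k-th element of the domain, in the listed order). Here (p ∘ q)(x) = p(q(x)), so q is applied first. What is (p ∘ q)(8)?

First apply q: q(8) = 7, then p(7) = 3. Thus (p ∘ q)(8) = 3.

3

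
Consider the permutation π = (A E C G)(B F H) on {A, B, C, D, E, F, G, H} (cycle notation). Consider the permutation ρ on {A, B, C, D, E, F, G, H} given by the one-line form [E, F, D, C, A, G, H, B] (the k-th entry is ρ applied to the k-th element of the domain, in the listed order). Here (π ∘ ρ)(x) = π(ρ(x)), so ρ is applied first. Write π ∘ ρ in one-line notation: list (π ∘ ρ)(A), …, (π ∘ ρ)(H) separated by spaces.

(π ∘ ρ)(x) = π(ρ(x)). Computing each image: π(ρ(A)) = π(E) = C, π(ρ(B)) = π(F) = H, π(ρ(C)) = π(D) = D, π(ρ(D)) = π(C) = G, π(ρ(E)) = π(A) = E, π(ρ(F)) = π(G) = A, π(ρ(G)) = π(H) = B, π(ρ(H)) = π(B) = F.
Hence π ∘ ρ = [C H D G E A B F].

C H D G E A B F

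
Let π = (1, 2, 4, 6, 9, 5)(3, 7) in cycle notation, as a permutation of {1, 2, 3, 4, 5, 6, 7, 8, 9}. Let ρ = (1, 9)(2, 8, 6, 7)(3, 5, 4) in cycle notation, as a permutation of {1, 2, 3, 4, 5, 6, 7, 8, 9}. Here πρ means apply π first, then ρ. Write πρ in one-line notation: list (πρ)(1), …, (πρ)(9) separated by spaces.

For each element, apply π then ρ: 1 → 2 → 8; 2 → 4 → 3; 3 → 7 → 2; 4 → 6 → 7; 5 → 1 → 9; 6 → 9 → 1; 7 → 3 → 5; 8 → 8 → 6; 9 → 5 → 4.
So πρ in one-line form is 8 3 2 7 9 1 5 6 4.

8 3 2 7 9 1 5 6 4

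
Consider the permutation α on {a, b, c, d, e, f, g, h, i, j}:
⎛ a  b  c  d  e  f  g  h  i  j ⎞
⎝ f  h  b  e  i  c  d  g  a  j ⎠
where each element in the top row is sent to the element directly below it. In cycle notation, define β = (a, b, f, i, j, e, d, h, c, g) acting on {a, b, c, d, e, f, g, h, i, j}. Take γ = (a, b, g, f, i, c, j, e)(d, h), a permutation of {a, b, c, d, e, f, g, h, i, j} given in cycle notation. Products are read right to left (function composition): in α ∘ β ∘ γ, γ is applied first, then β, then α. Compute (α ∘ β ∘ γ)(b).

Chase b: γ(b) = g; β(g) = a; α(a) = f. Hence (α ∘ β ∘ γ)(b) = f.

f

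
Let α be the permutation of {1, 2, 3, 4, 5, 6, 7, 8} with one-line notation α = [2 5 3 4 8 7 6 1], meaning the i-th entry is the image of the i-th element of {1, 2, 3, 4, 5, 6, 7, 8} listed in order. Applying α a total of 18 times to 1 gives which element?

Tracing 1 → 2 → … returns to 1 after 4 steps, so 1 lies in a 4-cycle (1 2 5 8).
On a 4-cycle, α^4 is the identity, so α^18 = α^2 there (18 ≡ 2 mod 4).
Stepping 2 places around the cycle: 1 → 2 → 5.

5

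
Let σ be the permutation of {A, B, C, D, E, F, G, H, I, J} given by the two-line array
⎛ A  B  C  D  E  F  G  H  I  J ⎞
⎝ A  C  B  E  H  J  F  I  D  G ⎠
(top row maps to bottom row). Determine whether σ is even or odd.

In disjoint-cycle form the cycle lengths are 4, 3, 2, 1.
A cycle of length ℓ contributes ℓ−1 transpositions, so σ is a product of 3 + 2 + 1 = 6 transpositions — even.

even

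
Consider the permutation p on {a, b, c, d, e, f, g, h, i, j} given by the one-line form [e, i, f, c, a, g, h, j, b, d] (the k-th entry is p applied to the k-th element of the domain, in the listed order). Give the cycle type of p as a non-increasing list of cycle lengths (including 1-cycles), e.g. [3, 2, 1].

[6, 2, 2]

The disjoint cycles are (a e)(b i)(c f g h j d), with lengths 6, 2, 2 in non-increasing order.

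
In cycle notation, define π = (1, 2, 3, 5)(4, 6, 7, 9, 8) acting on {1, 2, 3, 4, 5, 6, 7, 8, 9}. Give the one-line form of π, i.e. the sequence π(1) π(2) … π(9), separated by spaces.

Reading each image from the cycles: 1→2, 2→3, 3→5, 4→6, 5→1, 6→7, 7→9, 8→4, 9→8.
Listing these in domain order gives 2 3 5 6 1 7 9 4 8.

2 3 5 6 1 7 9 4 8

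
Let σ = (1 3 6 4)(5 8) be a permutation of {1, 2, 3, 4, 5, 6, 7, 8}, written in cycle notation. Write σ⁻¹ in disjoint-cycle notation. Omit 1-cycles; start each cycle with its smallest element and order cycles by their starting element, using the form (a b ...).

If σ sends a → b within a cycle, σ⁻¹ sends b → a; equivalently, reverse each cycle.
After reversing and putting each cycle's least element first, σ⁻¹ = (1 4 6 3)(5 8).

(1 4 6 3)(5 8)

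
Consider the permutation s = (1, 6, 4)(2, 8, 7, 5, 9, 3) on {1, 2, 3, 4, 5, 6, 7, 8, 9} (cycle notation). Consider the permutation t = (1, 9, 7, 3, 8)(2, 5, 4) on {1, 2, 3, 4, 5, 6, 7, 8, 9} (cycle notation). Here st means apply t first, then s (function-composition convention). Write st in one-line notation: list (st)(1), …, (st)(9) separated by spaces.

Chase each element through t then s: 1 → 9 → 3; 2 → 5 → 9; 3 → 8 → 7; 4 → 2 → 8; 5 → 4 → 1; 6 → 6 → 4; 7 → 3 → 2; 8 → 1 → 6; 9 → 7 → 5.
So st in one-line form is 3 9 7 8 1 4 2 6 5.

3 9 7 8 1 4 2 6 5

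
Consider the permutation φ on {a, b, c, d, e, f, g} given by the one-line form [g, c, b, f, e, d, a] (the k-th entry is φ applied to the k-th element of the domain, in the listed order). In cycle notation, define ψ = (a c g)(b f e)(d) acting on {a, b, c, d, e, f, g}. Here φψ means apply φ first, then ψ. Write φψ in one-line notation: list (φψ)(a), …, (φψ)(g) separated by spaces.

a g f e b d c

Chase each element through φ then ψ: a → g → a; b → c → g; c → b → f; d → f → e; e → e → b; f → d → d; g → a → c.
Collecting the images, φψ = [a g f e b d c].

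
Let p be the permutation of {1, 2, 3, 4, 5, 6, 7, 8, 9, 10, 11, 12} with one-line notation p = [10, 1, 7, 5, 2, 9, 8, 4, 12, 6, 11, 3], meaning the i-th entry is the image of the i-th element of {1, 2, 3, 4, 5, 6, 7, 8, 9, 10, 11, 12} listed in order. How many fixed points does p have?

The fixed points (elements with p(x) = x) are {11}, so there is 1.

1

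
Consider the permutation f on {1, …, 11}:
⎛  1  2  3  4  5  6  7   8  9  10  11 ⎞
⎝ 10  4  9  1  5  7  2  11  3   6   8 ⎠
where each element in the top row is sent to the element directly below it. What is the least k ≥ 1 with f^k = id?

Writing f as disjoint cycles, the cycle lengths are 6, 2, 2, 1.
Since disjoint cycles commute, ord(f) = lcm(6, 2, 2) = 6.

6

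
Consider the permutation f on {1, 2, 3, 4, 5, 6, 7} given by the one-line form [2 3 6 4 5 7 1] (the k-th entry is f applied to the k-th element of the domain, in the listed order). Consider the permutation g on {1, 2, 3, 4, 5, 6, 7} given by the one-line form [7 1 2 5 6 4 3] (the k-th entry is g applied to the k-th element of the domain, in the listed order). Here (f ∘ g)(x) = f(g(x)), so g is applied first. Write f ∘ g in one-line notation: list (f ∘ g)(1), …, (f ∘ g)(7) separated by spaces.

1 2 3 5 7 4 6

(f ∘ g)(x) = f(g(x)). Computing each image: f(g(1)) = f(7) = 1, f(g(2)) = f(1) = 2, f(g(3)) = f(2) = 3, f(g(4)) = f(5) = 5, f(g(5)) = f(6) = 7, f(g(6)) = f(4) = 4, f(g(7)) = f(3) = 6.
Hence f ∘ g = [1 2 3 5 7 4 6].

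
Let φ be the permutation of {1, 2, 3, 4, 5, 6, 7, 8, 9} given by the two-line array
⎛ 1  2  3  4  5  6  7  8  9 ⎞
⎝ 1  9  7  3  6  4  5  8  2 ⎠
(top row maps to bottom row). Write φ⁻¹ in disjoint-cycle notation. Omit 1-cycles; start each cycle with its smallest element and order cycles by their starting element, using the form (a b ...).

First write φ in disjoint cycles: (2 9)(3 7 5 6 4).
The inverse reverses every cycle; in canonical form, φ⁻¹ = (2 9)(3 4 6 5 7).

(2 9)(3 4 6 5 7)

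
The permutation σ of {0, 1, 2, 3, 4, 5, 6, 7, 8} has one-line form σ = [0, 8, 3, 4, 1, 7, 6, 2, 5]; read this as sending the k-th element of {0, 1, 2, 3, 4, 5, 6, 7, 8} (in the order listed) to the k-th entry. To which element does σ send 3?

3 is element number 4 of the domain, and entry number 4 of the one-line form is 4, so σ(3) = 4.

4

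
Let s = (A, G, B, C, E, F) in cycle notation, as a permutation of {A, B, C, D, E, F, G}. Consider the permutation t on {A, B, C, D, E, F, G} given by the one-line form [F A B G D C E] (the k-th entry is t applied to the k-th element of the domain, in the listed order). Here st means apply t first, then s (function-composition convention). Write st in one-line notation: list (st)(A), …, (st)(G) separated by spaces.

A G C B D E F

(st)(x) = s(t(x)). Computing each image: s(t(A)) = s(F) = A, s(t(B)) = s(A) = G, s(t(C)) = s(B) = C, s(t(D)) = s(G) = B, s(t(E)) = s(D) = D, s(t(F)) = s(C) = E, s(t(G)) = s(E) = F.
Hence st = [A G C B D E F].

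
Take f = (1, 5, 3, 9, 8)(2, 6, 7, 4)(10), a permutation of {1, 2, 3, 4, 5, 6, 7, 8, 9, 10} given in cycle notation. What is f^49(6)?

7

6 lies in the 4-cycle (2, 6, 7, 4).
On a 4-cycle, f^4 is the identity, so f^49 = f^1 there (49 ≡ 1 mod 4).
Stepping 1 place around the cycle: 6 → 7.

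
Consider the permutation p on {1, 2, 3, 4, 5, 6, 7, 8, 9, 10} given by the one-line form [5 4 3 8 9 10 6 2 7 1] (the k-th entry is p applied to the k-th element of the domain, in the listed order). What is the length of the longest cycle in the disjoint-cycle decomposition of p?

6

Decomposing into disjoint cycles gives (1, 5, 9, 7, 6, 10)(2, 4, 8); the longest has length 6.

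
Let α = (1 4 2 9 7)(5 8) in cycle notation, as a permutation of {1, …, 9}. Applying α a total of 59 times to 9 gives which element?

2

9 lies in the 5-cycle (1 4 2 9 7).
Since the cycle has length 5, α^59 acts on it the same as α^4 (59 mod 5 = 4).
Advancing 4 steps from 9: 9 → 7 → 1 → 4 → 2.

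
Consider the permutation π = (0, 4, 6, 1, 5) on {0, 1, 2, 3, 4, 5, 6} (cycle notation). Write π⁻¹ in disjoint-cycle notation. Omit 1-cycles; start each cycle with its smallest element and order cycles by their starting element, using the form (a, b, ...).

If π sends a → b within a cycle, π⁻¹ sends b → a; equivalently, reverse each cycle.
After reversing and putting each cycle's least element first, π⁻¹ = (0, 5, 1, 6, 4).

(0, 5, 1, 6, 4)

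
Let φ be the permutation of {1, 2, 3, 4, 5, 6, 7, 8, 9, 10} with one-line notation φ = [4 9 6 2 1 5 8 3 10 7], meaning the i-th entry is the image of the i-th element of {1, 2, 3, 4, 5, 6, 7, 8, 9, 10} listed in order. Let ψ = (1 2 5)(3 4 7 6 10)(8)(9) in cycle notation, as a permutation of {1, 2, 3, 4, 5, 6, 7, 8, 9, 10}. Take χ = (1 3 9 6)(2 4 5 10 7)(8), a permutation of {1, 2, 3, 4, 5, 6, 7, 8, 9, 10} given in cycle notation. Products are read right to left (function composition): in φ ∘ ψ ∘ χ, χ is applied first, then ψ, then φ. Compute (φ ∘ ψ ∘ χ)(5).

Chase 5: χ(5) = 10; ψ(10) = 3; φ(3) = 6. Hence (φ ∘ ψ ∘ χ)(5) = 6.

6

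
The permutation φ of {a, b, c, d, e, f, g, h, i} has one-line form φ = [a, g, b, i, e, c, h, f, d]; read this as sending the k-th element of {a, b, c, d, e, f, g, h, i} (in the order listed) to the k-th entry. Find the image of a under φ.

a is element number 1 of the domain, and entry number 1 of the one-line form is a, so φ(a) = a.

a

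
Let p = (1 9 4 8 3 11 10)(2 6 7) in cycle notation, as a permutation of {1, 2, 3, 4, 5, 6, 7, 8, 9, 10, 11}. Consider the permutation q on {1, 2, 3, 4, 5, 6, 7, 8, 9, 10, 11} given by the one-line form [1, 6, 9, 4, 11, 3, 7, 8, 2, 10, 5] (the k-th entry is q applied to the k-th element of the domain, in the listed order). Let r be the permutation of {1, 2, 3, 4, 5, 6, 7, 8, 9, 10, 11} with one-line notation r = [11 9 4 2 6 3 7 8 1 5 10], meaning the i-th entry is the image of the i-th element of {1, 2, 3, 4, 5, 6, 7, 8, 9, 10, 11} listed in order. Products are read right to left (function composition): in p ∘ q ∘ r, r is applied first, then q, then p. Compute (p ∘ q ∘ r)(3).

8

Apply the permutations in order: r(3) = 4, then q(4) = 4, then p(4) = 8. So (p ∘ q ∘ r)(3) = 8.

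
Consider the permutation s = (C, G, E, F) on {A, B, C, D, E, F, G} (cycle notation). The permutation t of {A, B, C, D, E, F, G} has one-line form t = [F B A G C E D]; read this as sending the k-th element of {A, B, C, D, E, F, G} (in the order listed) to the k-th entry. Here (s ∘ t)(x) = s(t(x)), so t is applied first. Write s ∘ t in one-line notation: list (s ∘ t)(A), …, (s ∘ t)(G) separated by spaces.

For each element, apply t then s: A → F → C; B → B → B; C → A → A; D → G → E; E → C → G; F → E → F; G → D → D.
So s ∘ t in one-line form is C B A E G F D.

C B A E G F D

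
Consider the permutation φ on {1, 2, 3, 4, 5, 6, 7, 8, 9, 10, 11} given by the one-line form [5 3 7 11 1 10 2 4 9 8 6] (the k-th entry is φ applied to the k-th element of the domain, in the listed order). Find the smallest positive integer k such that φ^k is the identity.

30

Decomposing into disjoint cycles gives cycle lengths 5, 3, 2, 1.
Since disjoint cycles commute, ord(φ) = lcm(5, 3, 2) = 30.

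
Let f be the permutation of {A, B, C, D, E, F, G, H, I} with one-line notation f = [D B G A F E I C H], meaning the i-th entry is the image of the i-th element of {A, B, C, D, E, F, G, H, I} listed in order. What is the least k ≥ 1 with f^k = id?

Decomposing into disjoint cycles gives cycle lengths 4, 2, 2, 1.
Since disjoint cycles commute, ord(f) = lcm(4, 2, 2) = 4.

4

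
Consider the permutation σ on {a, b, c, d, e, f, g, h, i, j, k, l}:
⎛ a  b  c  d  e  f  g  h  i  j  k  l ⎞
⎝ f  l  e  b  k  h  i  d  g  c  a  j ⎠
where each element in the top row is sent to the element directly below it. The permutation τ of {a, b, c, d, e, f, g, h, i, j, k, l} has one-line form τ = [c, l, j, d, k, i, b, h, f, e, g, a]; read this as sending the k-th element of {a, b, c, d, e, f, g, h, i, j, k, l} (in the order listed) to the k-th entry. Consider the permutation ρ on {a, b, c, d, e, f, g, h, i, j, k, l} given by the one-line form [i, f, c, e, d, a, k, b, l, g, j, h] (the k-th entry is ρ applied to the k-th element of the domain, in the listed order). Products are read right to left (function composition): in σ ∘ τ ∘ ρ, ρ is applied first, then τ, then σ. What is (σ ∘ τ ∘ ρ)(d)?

a

Chase d: ρ(d) = e; τ(e) = k; σ(k) = a. Hence (σ ∘ τ ∘ ρ)(d) = a.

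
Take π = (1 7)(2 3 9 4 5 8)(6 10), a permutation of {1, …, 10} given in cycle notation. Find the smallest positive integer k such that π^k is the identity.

6

The cycle type of π is (6, 2, 2).
Since disjoint cycles commute, ord(π) = lcm(6, 2, 2) = 6.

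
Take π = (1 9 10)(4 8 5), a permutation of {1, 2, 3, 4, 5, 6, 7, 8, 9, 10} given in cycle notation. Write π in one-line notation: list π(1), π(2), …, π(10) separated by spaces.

Reading each image from the cycles: 1↦9, 2↦2, 3↦3, 4↦8, 5↦4, 6↦6, 7↦7, 8↦5, 9↦10, 10↦1.
So the one-line form is 9 2 3 8 4 6 7 5 10 1.

9 2 3 8 4 6 7 5 10 1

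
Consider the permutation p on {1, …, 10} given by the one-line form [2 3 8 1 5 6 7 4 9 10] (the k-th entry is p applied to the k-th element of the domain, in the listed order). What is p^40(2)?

Tracing 2 → 3 → … returns to 2 after 5 steps, so 2 lies in a 5-cycle (1 2 3 8 4).
On a 5-cycle, p^5 is the identity, so p^40 = p^0 there (40 ≡ 0 mod 5).
So p^40(2) = 2.

2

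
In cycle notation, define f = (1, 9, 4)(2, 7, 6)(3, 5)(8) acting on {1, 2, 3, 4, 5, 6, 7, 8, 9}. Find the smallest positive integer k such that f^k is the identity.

The disjoint cycles have lengths 3, 3, 2, 1.
The order is lcm(3, 3, 2) = 6.

6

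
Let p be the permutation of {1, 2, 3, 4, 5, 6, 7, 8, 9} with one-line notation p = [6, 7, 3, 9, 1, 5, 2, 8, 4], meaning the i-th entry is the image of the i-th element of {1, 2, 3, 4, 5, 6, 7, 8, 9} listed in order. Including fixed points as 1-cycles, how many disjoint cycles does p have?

The cycle decomposition is (1, 6, 5)(2, 7)(3)(4, 9)(8), which has 5 cycles (counting 1-cycles).

5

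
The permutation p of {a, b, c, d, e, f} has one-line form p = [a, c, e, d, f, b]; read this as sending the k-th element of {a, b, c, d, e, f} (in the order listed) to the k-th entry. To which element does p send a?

a

a is element number 1 of the domain, and entry number 1 of the one-line form is a, so p(a) = a.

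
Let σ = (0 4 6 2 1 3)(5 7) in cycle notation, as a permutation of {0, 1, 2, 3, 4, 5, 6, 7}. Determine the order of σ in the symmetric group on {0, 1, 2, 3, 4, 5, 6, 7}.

The disjoint cycles have lengths 6, 2.
Since disjoint cycles commute, ord(σ) = lcm(6, 2) = 6.

6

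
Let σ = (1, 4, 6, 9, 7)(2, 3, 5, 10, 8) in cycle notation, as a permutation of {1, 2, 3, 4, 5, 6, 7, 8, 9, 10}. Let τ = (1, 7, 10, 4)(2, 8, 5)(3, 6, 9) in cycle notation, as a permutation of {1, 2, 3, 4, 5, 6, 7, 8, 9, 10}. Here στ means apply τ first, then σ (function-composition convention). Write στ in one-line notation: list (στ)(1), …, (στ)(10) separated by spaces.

(στ)(x) = σ(τ(x)). Computing each image: σ(τ(1)) = σ(7) = 1, σ(τ(2)) = σ(8) = 2, σ(τ(3)) = σ(6) = 9, σ(τ(4)) = σ(1) = 4, σ(τ(5)) = σ(2) = 3, σ(τ(6)) = σ(9) = 7, σ(τ(7)) = σ(10) = 8, σ(τ(8)) = σ(5) = 10, σ(τ(9)) = σ(3) = 5, σ(τ(10)) = σ(4) = 6.
Hence στ = [1 2 9 4 3 7 8 10 5 6].

1 2 9 4 3 7 8 10 5 6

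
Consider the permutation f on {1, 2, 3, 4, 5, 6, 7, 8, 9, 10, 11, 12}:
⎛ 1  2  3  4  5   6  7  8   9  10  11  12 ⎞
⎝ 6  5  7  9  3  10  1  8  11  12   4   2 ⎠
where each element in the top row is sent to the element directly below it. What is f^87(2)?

12

Tracing 2 → 5 → … returns to 2 after 8 steps, so 2 lies in an 8-cycle (1 6 10 12 2 5 3 7).
Since the cycle has length 8, f^87 acts on it the same as f^7 (87 mod 8 = 7).
Advancing 7 steps from 2: 2 → 5 → 3 → 7 → 1 → 6 → 10 → 12.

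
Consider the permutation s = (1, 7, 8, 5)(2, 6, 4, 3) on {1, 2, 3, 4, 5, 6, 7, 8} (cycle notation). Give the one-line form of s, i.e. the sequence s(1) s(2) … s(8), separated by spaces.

Image by image: 1↦7, 2↦6, 3↦2, 4↦3, 5↦1, 6↦4, 7↦8, 8↦5.
So the one-line form is 7 6 2 3 1 4 8 5.

7 6 2 3 1 4 8 5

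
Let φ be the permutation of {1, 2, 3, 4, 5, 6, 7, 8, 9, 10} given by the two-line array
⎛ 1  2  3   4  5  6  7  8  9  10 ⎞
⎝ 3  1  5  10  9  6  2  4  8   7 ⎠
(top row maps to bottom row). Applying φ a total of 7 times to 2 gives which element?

10

Tracing 2 → 1 → … returns to 2 after 9 steps, so 2 lies in a 9-cycle (1, 3, 5, 9, 8, 4, 10, 7, 2).
Advancing 7 steps from 2: 2 → 1 → 3 → 5 → 9 → 8 → 4 → 10.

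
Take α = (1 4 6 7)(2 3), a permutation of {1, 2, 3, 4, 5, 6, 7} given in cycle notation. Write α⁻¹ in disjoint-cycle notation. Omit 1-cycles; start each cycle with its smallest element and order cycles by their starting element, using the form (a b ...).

If α sends a → b within a cycle, α⁻¹ sends b → a; equivalently, reverse each cycle.
After reversing and putting each cycle's least element first, α⁻¹ = (1 7 6 4)(2 3).

(1 7 6 4)(2 3)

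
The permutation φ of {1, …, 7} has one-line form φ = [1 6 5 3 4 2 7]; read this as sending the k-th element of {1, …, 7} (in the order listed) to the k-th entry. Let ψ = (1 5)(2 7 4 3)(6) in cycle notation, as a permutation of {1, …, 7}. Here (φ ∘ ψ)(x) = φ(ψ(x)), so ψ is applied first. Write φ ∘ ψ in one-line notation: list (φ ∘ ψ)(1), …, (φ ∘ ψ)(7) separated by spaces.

(φ ∘ ψ)(x) = φ(ψ(x)). Computing each image: φ(ψ(1)) = φ(5) = 4, φ(ψ(2)) = φ(7) = 7, φ(ψ(3)) = φ(2) = 6, φ(ψ(4)) = φ(3) = 5, φ(ψ(5)) = φ(1) = 1, φ(ψ(6)) = φ(6) = 2, φ(ψ(7)) = φ(4) = 3.
Hence φ ∘ ψ = [4 7 6 5 1 2 3].

4 7 6 5 1 2 3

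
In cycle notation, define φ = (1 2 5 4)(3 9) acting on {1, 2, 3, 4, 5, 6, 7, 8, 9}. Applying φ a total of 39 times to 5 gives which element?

2

5 lies in the 4-cycle (1 2 5 4).
On a 4-cycle, φ^4 is the identity, so φ^39 = φ^3 there (39 ≡ 3 mod 4).
Advancing 3 steps from 5: 5 → 4 → 1 → 2.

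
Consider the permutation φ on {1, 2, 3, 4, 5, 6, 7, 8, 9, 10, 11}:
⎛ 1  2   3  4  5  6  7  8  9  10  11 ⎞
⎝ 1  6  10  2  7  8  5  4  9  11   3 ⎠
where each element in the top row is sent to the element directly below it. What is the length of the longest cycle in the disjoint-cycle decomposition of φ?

Decomposing into disjoint cycles gives (2 6 8 4)(3 10 11)(5 7); the longest has length 4.

4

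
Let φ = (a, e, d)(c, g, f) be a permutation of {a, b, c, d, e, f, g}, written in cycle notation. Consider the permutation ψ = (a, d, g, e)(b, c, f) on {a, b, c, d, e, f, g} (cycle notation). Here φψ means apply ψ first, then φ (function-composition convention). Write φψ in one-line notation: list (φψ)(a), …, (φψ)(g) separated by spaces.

a g c f e b d

(φψ)(x) = φ(ψ(x)). Computing each image: φ(ψ(a)) = φ(d) = a, φ(ψ(b)) = φ(c) = g, φ(ψ(c)) = φ(f) = c, φ(ψ(d)) = φ(g) = f, φ(ψ(e)) = φ(a) = e, φ(ψ(f)) = φ(b) = b, φ(ψ(g)) = φ(e) = d.
Hence φψ = [a g c f e b d].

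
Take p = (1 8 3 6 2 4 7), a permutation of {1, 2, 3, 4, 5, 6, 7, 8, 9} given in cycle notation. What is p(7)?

1

7 appears in (1 8 3 6 2 4 7); the next entry (wrapping around) is 1.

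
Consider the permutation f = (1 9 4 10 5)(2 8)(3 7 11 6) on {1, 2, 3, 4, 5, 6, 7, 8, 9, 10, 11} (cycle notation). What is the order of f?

The disjoint cycles have lengths 5, 4, 2.
The order is lcm(5, 4, 2) = 20.

20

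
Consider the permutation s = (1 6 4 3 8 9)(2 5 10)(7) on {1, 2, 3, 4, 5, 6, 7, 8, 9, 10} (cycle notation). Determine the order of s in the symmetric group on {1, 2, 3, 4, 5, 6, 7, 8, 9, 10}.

6

The cycle type of s is (6, 3, 1).
The order of s is the least common multiple of its cycle lengths: lcm(6, 3) = 6.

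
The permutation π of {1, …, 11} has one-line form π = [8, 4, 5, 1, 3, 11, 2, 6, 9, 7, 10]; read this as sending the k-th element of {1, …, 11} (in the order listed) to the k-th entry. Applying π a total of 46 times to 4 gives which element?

7

Tracing 4 → 1 → … returns to 4 after 8 steps, so 4 lies in an 8-cycle (1, 8, 6, 11, 10, 7, 2, 4).
Powers repeat with period 8 on this cycle, and 46 mod 8 = 6, so π^46(4) = π^6(4).
Stepping 6 places around the cycle: 4 → 1 → 8 → 6 → 11 → 10 → 7.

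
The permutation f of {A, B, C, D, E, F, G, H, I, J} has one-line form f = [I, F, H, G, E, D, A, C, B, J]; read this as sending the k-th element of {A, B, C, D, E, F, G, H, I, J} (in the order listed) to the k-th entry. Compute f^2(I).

F

Tracing I → B → … returns to I after 6 steps, so I lies in a 6-cycle (A, I, B, F, D, G).
Stepping 2 places around the cycle: I → B → F.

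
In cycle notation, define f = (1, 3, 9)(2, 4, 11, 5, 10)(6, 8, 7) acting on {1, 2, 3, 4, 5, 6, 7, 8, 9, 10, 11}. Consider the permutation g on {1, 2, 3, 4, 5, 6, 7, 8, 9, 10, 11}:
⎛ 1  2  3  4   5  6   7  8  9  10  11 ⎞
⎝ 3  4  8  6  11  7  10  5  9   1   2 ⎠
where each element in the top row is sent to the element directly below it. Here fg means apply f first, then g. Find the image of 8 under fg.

(fg)(8) = g(f(8)). f(8) = 7, then g(7) = 10. So (fg)(8) = 10.

10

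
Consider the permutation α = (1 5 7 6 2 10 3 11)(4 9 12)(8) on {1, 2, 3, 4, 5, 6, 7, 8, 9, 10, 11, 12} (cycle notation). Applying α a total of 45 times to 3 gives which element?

6

3 lies in the 8-cycle (1 5 7 6 2 10 3 11).
Since the cycle has length 8, α^45 acts on it the same as α^5 (45 mod 8 = 5).
Advancing 5 steps from 3: 3 → 11 → 1 → 5 → 7 → 6.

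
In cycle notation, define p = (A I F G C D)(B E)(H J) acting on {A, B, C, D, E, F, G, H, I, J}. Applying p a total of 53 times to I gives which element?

A

I lies in the 6-cycle (A I F G C D).
On a 6-cycle, p^6 is the identity, so p^53 = p^5 there (53 ≡ 5 mod 6).
Stepping 5 places around the cycle: I → F → G → C → D → A.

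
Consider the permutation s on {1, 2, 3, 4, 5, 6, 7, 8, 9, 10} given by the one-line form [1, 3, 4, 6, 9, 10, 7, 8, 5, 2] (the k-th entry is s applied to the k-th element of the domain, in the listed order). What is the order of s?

10

Writing s as disjoint cycles, the cycle lengths are 5, 2, 1, 1, 1.
Since disjoint cycles commute, ord(s) = lcm(5, 2) = 10.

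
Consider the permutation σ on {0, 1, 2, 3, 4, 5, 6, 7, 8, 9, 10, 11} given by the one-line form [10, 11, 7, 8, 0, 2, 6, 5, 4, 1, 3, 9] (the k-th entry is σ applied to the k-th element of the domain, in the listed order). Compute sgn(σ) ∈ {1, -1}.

In disjoint-cycle form the cycle lengths are 5, 3, 3, 1.
A cycle of length ℓ contributes ℓ−1 transpositions, so σ is a product of 4 + 2 + 2 = 8 transpositions — even.

1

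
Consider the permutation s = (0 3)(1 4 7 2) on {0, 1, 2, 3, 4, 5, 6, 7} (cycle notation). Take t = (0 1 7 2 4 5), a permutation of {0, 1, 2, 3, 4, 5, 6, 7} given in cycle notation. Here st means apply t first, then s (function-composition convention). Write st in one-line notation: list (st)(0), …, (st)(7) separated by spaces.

4 2 7 0 5 3 6 1

(st)(x) = s(t(x)). Computing each image: s(t(0)) = s(1) = 4, s(t(1)) = s(7) = 2, s(t(2)) = s(4) = 7, s(t(3)) = s(3) = 0, s(t(4)) = s(5) = 5, s(t(5)) = s(0) = 3, s(t(6)) = s(6) = 6, s(t(7)) = s(2) = 1.
Hence st = [4 2 7 0 5 3 6 1].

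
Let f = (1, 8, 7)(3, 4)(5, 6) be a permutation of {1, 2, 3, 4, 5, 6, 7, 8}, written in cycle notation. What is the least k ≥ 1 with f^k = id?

6

The disjoint cycles have lengths 3, 2, 2, 1.
Since disjoint cycles commute, ord(f) = lcm(3, 2, 2) = 6.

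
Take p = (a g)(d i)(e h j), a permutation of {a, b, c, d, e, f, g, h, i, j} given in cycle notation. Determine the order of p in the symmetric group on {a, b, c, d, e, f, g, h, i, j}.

The cycle type of p is (3, 2, 2, 1, 1, 1).
The order is lcm(3, 2, 2) = 6.

6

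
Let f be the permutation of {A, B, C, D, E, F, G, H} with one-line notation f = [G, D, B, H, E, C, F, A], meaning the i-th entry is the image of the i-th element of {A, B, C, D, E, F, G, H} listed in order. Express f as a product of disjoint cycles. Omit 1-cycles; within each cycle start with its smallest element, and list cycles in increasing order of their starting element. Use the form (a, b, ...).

Iterating f from A gives A → G → F → C → B → D → H → A; that is the 7-cycle (A, G, F, C, B, D, H).
Repeating from the next unused element and collecting all non-trivial cycles gives (A, G, F, C, B, D, H).

(A, G, F, C, B, D, H)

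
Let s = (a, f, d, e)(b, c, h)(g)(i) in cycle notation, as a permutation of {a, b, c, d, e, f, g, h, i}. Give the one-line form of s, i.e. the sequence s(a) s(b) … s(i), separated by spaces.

f c h e a d g b i

Reading each image from the cycles: a↦f, b↦c, c↦h, d↦e, e↦a, f↦d, g↦g, h↦b, i↦i.
So the one-line form is f c h e a d g b i.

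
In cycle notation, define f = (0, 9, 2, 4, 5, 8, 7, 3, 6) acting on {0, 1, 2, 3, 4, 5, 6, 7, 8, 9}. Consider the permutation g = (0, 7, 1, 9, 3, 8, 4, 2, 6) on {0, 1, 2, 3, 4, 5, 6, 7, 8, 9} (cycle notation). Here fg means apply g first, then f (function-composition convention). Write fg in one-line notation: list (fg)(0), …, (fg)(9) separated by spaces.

For each element, apply g then f: 0 → 7 → 3; 1 → 9 → 2; 2 → 6 → 0; 3 → 8 → 7; 4 → 2 → 4; 5 → 5 → 8; 6 → 0 → 9; 7 → 1 → 1; 8 → 4 → 5; 9 → 3 → 6.
Collecting the images, fg = [3 2 0 7 4 8 9 1 5 6].

3 2 0 7 4 8 9 1 5 6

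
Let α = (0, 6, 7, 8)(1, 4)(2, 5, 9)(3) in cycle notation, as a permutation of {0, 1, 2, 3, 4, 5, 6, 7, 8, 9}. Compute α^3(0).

0 lies in the 4-cycle (0, 6, 7, 8).
Stepping 3 places around the cycle: 0 → 6 → 7 → 8.

8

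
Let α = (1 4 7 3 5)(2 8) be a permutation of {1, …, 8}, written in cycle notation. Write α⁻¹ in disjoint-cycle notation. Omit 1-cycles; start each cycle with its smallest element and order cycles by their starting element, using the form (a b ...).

(1 5 3 7 4)(2 8)

Inverting a permutation written in cycle notation just reverses the order within every cycle.
After reversing and putting each cycle's least element first, α⁻¹ = (1 5 3 7 4)(2 8).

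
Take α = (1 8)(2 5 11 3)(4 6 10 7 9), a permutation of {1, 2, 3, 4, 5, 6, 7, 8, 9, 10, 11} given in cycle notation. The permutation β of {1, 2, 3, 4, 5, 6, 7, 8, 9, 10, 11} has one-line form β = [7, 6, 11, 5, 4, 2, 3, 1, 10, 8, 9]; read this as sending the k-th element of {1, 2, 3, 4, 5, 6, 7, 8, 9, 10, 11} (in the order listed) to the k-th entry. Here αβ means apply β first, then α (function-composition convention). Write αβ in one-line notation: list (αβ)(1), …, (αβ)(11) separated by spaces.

9 10 3 11 6 5 2 8 7 1 4

Chase each element through β then α: 1 → 7 → 9; 2 → 6 → 10; 3 → 11 → 3; 4 → 5 → 11; 5 → 4 → 6; 6 → 2 → 5; 7 → 3 → 2; 8 → 1 → 8; 9 → 10 → 7; 10 → 8 → 1; 11 → 9 → 4.
So αβ in one-line form is 9 10 3 11 6 5 2 8 7 1 4.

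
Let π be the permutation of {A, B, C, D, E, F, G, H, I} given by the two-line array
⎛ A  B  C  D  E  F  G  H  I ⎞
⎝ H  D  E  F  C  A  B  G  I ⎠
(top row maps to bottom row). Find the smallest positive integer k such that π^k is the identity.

The disjoint-cycle form of π has cycle lengths 6, 2, 1.
The order of π is the least common multiple of its cycle lengths: lcm(6, 2) = 6.

6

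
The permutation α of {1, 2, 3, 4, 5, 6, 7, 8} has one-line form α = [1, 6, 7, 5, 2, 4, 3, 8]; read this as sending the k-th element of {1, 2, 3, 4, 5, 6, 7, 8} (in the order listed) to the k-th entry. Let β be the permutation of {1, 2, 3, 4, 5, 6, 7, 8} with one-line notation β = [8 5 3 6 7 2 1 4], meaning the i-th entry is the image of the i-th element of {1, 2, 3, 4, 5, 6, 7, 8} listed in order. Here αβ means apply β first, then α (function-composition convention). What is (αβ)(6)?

6

First apply β: β(6) = 2, then α(2) = 6. Thus (αβ)(6) = 6.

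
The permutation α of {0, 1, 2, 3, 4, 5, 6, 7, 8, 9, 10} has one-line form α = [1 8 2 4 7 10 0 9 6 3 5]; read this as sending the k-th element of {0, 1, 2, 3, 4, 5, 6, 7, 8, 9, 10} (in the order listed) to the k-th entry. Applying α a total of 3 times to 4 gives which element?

3

Tracing 4 → 7 → … returns to 4 after 4 steps, so 4 lies in a 4-cycle (3 4 7 9).
Stepping 3 places around the cycle: 4 → 7 → 9 → 3.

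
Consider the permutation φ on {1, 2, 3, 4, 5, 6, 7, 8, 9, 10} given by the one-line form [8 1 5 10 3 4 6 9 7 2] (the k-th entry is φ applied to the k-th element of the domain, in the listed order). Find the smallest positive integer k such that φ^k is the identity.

8

Writing φ as disjoint cycles, the cycle lengths are 8, 2.
The order is lcm(8, 2) = 8.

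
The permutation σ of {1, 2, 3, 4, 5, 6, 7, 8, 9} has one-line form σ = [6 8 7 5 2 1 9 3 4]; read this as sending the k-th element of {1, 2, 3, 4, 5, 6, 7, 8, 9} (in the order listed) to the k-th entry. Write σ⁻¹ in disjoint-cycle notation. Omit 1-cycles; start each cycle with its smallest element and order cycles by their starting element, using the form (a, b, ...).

(1, 6)(2, 5, 4, 9, 7, 3, 8)

The cycle decomposition of σ is (1, 6)(2, 8, 3, 7, 9, 4, 5).
The inverse reverses every cycle; in canonical form, σ⁻¹ = (1, 6)(2, 5, 4, 9, 7, 3, 8).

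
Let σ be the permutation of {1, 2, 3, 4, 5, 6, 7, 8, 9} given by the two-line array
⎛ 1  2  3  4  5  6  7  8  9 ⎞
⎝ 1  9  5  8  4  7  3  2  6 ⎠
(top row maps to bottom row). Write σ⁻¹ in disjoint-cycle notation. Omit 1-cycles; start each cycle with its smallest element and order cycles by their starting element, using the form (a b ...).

The cycle decomposition of σ is (2 9 6 7 3 5 4 8).
The inverse reverses every cycle; in canonical form, σ⁻¹ = (2 8 4 5 3 7 6 9).

(2 8 4 5 3 7 6 9)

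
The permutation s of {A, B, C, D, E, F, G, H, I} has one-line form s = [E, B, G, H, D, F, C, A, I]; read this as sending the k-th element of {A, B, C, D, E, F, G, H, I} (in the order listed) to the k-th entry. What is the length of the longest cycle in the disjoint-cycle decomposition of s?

4

Decomposing into disjoint cycles gives (A, E, D, H)(C, G); the longest has length 4.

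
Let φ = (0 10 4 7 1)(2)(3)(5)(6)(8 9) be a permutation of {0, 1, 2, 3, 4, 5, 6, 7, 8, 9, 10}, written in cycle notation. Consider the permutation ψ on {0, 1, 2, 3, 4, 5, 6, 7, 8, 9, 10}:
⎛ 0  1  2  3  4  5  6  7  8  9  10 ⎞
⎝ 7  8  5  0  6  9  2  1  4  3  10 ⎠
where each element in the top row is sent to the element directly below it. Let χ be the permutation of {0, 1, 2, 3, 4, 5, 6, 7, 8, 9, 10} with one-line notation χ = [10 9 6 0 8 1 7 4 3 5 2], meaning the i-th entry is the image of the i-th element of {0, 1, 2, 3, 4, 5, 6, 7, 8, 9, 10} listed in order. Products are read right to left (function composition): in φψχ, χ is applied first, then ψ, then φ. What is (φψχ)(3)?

(φψχ)(3) = φ(ψ(χ(3))). χ(3) = 0, then ψ(0) = 7, then φ(7) = 1, so the result is 1.

1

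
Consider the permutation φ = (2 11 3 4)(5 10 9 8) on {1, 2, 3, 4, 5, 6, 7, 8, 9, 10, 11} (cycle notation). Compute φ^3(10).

5

10 lies in the 4-cycle (5 10 9 8).
Advancing 3 steps from 10: 10 → 9 → 8 → 5.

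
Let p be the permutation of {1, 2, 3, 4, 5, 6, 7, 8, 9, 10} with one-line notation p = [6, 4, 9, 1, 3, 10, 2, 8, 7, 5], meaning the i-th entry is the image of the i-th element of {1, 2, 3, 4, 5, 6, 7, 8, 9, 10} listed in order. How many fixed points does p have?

The fixed points (elements with p(x) = x) are {8}, so there is 1.

1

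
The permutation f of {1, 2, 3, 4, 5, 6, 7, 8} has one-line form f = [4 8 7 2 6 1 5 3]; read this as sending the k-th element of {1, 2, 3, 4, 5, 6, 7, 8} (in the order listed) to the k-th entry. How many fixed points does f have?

No element satisfies f(x) = x, so there are 0 fixed points.

0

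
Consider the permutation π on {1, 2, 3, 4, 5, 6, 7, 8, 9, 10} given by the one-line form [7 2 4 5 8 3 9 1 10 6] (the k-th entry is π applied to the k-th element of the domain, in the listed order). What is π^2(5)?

1

Tracing 5 → 8 → … returns to 5 after 9 steps, so 5 lies in a 9-cycle (1 7 9 10 6 3 4 5 8).
Stepping 2 places around the cycle: 5 → 8 → 1.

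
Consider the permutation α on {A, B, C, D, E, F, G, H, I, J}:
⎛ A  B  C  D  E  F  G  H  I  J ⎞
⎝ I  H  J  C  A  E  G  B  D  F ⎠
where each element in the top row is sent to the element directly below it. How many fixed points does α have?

1

The fixed points (elements with α(x) = x) are {G}, so there is 1.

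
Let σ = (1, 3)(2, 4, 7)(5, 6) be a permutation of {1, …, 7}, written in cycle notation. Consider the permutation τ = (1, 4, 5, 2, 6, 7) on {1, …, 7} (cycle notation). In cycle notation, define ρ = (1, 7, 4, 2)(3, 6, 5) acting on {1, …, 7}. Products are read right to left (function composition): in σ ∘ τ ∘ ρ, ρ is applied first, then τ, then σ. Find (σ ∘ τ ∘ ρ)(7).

(σ ∘ τ ∘ ρ)(7) = σ(τ(ρ(7))). ρ(7) = 4, then τ(4) = 5, then σ(5) = 6, so the result is 6.

6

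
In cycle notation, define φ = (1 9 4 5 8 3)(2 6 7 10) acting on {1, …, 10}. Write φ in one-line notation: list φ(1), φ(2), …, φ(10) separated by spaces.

9 6 1 5 8 7 10 3 4 2

Reading each image from the cycles: 1↦9, 2↦6, 3↦1, 4↦5, 5↦8, 6↦7, 7↦10, 8↦3, 9↦4, 10↦2.
Listing these in domain order gives 9 6 1 5 8 7 10 3 4 2.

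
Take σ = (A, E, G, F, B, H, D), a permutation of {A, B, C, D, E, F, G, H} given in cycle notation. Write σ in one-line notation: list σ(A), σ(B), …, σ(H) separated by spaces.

Image by image: A↦E, B↦H, C↦C, D↦A, E↦G, F↦B, G↦F, H↦D.
Listing these in domain order gives E H C A G B F D.

E H C A G B F D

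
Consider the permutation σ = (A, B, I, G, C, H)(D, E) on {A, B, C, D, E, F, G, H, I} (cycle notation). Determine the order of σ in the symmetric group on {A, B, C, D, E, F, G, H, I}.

The cycle type of σ is (6, 2, 1).
The order of σ is the least common multiple of its cycle lengths: lcm(6, 2) = 6.

6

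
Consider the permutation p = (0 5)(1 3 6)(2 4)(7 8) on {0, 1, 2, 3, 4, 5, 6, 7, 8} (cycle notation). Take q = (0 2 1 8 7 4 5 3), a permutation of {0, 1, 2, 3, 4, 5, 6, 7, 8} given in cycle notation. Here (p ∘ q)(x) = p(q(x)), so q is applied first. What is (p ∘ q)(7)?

2

q(7) = 4, then p(4) = 2; composing gives (p ∘ q)(7) = 2.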